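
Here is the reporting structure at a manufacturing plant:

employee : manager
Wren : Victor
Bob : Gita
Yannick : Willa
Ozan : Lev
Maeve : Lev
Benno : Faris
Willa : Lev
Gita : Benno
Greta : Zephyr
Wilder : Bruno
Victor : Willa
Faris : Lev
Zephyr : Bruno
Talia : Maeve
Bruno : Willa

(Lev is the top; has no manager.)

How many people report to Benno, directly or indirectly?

Benno directly manages Gita. Under Gita: Bob (1). That's 2 in total.

2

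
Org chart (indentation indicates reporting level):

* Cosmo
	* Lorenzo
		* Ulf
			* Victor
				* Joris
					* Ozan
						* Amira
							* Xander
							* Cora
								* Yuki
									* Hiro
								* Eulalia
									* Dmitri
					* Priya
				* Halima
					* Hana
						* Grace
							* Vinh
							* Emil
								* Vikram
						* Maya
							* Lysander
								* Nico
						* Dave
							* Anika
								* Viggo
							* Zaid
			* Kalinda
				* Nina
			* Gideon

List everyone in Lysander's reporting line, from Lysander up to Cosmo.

Lysander reports to Maya. Maya reports to Hana. Hana reports to Halima. Halima reports to Victor. Victor reports to Ulf. Ulf reports to Lorenzo. Lorenzo reports to Cosmo. Cosmo is at the top.

Lysander -> Maya -> Hana -> Halima -> Victor -> Ulf -> Lorenzo -> Cosmo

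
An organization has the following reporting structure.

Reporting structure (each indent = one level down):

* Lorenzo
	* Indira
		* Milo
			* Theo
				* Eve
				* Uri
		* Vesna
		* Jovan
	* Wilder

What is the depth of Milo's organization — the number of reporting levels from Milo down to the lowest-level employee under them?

2

The longest chain under Milo runs Milo → Theo → Uri, which is 2 levels below Milo.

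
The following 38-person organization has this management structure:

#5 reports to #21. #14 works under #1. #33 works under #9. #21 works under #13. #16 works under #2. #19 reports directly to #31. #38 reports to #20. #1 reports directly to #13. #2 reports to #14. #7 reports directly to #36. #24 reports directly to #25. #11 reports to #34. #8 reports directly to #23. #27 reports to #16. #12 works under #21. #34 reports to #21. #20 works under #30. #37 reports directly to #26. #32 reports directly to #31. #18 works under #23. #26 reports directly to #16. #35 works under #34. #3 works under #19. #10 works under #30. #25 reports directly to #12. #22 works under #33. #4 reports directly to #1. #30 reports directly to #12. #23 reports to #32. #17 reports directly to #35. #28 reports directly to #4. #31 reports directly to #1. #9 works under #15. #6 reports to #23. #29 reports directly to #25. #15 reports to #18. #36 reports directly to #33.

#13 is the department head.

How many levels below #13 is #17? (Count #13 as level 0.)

4

Chain from #17 up to #13: #17 → #35 → #34 → #21 → #13. That is 4 steps up, so #17 is 4 levels below #13.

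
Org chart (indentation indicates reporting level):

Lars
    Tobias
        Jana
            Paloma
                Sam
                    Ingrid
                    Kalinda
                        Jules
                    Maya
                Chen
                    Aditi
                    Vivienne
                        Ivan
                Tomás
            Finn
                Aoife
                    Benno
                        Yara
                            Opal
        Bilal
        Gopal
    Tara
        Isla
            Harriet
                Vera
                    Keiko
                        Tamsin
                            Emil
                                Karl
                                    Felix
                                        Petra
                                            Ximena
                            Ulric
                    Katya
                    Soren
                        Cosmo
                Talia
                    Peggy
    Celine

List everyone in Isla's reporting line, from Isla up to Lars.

Isla reports to Tara. Tara reports to Lars. Lars is at the top.

Isla -> Tara -> Lars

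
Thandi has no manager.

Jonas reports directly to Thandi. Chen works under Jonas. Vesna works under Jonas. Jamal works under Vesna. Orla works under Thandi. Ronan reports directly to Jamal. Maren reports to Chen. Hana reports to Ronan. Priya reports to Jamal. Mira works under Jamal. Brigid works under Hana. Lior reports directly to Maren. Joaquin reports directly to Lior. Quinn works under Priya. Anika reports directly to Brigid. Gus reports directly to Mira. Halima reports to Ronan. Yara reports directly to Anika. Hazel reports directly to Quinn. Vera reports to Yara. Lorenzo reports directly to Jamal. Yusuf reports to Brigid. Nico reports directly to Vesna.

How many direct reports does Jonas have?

Jonas directly manages Chen, Vesna. That is 2 direct reports.

2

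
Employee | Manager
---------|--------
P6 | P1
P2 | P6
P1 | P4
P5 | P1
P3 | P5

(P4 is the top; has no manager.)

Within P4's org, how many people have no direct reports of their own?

2

The people in P4's organization with no one reporting to them are P2, P3. That is 2.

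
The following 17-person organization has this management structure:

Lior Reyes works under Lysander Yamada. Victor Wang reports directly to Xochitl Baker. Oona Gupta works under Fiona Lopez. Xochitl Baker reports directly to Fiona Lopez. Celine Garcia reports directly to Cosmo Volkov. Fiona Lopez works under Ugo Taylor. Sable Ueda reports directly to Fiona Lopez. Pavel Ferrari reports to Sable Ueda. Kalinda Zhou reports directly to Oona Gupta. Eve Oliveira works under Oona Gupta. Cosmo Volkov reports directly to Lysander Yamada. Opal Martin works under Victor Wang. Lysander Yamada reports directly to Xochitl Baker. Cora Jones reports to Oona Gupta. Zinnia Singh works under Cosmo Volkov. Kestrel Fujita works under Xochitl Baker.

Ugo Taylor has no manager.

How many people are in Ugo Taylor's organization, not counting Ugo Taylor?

16

Ugo Taylor directly manages Fiona Lopez. Under Fiona Lopez: Sable Ueda, Pavel Ferrari, Xochitl Baker, Kestrel Fujita, Victor Wang, Opal Martin, Lysander Yamada, Lior Reyes, Cosmo Volkov, Zinnia Singh, Celine Garcia, Oona Gupta, Kalinda Zhou, Cora Jones, Eve Oliveira (15). That's 16 in total.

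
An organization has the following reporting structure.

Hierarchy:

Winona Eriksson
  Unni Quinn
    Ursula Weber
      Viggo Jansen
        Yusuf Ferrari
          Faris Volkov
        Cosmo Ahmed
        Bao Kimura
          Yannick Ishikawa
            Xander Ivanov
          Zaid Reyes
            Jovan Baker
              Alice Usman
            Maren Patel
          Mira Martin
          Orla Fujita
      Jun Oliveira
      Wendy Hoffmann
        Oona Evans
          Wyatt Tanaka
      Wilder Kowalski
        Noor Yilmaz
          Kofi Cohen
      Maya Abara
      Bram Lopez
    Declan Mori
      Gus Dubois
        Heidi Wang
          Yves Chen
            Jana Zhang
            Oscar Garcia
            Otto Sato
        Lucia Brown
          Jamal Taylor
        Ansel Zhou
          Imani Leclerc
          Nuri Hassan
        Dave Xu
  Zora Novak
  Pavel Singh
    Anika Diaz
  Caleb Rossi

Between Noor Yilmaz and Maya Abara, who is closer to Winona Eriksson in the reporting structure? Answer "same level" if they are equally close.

Noor Yilmaz is 4 levels below Winona Eriksson; Maya Abara is 3. Maya Abara is higher.

Maya Abara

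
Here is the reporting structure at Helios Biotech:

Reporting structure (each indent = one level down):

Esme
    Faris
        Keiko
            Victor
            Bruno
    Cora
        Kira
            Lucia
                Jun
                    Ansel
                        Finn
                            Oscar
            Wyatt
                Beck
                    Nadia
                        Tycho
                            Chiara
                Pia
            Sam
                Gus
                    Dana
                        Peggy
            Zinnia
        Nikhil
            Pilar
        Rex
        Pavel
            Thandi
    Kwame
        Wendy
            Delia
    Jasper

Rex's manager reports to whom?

Esme

Rex reports to Cora, and Cora reports to Esme. So Rex's skip-level manager is Esme.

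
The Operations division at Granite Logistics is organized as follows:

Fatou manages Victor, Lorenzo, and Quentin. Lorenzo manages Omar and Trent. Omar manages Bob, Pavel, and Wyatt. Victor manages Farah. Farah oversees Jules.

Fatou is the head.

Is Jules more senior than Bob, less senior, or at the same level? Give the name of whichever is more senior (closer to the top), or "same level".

same level

Both Jules and Bob are 3 levels below Fatou.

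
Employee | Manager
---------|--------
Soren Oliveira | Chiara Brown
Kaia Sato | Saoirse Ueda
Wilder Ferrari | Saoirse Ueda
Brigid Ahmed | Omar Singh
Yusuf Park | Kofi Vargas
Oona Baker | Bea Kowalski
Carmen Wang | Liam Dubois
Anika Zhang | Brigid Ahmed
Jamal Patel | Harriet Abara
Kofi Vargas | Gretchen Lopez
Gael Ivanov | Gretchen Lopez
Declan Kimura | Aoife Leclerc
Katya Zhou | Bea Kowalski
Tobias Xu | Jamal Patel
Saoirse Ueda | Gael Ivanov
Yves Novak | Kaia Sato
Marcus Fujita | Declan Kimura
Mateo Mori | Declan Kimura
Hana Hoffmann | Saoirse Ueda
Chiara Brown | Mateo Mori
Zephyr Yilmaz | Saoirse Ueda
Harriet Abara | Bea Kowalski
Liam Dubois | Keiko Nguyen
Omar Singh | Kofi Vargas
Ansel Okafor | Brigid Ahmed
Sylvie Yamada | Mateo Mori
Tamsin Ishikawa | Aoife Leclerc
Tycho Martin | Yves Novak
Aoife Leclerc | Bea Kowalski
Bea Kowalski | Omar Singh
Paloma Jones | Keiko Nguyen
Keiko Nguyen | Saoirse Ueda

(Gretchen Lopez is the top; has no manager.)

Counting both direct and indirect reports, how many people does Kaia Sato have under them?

2

Kaia Sato directly manages Yves Novak. Under Yves Novak: Tycho Martin (1). That's 2 in total.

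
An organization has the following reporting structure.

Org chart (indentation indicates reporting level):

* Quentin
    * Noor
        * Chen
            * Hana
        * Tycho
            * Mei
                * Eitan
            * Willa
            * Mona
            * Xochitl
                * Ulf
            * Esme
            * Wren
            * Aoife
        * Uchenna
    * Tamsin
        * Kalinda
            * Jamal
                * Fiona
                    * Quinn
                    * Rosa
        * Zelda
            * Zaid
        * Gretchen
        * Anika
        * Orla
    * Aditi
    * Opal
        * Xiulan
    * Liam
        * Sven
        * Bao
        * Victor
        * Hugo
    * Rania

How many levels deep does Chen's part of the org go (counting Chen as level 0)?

The longest chain under Chen runs Chen → Hana, which is 1 level below Chen.

1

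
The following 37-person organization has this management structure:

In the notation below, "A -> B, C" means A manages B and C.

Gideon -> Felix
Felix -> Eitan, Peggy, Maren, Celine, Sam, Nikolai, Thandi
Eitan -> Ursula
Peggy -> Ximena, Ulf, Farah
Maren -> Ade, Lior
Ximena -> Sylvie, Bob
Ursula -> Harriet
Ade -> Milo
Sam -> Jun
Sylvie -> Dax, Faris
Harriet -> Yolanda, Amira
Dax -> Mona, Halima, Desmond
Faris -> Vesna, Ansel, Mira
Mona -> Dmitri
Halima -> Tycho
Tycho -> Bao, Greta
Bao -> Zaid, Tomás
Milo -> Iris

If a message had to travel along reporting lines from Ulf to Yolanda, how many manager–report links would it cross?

Ulf is 2 levels below Felix, and Yolanda is 4 levels below Felix (their lowest common manager). The shortest path runs up from Ulf to Felix and back down to Yolanda: 2 + 4 = 6 links.

6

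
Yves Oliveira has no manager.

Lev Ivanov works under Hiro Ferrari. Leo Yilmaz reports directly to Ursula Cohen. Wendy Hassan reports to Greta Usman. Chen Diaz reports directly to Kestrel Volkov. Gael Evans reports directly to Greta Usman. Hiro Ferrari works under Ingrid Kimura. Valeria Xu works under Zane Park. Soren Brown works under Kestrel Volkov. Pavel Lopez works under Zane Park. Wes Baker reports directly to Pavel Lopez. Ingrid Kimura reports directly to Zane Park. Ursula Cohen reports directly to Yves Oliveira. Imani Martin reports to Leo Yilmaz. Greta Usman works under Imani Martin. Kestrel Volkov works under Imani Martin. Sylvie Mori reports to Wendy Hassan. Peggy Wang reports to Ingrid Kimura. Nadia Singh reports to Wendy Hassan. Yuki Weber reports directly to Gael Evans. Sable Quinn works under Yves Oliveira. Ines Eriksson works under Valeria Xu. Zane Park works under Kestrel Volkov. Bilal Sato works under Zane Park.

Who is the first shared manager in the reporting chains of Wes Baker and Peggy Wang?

Zane Park

Wes Baker's chain of managers is Pavel Lopez, Zane Park, Kestrel Volkov, Imani Martin, Leo Yilmaz, Ursula Cohen, Yves Oliveira. Peggy Wang's chain of managers is Ingrid Kimura, Zane Park, Kestrel Volkov, Imani Martin, Leo Yilmaz, Ursula Cohen, Yves Oliveira. The first manager that appears in both chains is Zane Park.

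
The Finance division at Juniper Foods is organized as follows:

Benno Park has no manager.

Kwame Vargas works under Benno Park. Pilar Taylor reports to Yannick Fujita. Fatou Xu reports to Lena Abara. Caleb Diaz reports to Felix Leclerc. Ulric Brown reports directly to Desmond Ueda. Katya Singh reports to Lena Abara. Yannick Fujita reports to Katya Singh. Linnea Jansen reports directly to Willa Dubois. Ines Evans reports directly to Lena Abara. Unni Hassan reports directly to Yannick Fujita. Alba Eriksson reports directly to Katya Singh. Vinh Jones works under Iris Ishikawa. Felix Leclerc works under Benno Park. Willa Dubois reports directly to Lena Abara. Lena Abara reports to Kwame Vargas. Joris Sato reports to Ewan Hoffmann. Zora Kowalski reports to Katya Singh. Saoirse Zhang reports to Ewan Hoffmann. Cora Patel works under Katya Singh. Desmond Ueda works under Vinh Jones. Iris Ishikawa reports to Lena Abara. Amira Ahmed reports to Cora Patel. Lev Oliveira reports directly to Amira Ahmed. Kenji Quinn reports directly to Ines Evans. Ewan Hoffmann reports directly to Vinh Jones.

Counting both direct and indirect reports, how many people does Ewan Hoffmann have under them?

Ewan Hoffmann directly manages Joris Sato, Saoirse Zhang. Joris Sato has no reports. Saoirse Zhang has no reports. So Ewan Hoffmann's organization is 2 direct reports plus everyone under them: 1 + 1 = 2.

2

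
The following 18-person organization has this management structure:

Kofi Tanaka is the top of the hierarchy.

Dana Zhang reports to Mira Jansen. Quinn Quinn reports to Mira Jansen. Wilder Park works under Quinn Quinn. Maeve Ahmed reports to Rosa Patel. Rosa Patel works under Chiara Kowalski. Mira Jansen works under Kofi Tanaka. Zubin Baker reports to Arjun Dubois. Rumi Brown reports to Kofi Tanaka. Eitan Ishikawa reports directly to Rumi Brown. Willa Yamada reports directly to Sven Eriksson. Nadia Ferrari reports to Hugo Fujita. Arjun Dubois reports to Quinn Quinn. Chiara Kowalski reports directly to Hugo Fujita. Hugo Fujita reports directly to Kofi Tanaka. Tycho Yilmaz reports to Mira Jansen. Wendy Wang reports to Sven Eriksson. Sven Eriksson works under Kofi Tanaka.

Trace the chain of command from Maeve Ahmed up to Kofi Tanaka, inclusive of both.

Maeve Ahmed -> Rosa Patel -> Chiara Kowalski -> Hugo Fujita -> Kofi Tanaka

Maeve Ahmed reports to Rosa Patel. Rosa Patel reports to Chiara Kowalski. Chiara Kowalski reports to Hugo Fujita. Hugo Fujita reports to Kofi Tanaka. Kofi Tanaka is at the top.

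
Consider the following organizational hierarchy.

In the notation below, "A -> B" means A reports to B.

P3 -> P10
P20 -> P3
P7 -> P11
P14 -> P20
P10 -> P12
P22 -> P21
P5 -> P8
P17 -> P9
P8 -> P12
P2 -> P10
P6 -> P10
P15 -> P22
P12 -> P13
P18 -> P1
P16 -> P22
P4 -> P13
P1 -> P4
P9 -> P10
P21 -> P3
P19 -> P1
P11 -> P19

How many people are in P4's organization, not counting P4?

P4 directly manages P1. Under P1: P18, P19, P11, P7 (4). That's 5 in total.

5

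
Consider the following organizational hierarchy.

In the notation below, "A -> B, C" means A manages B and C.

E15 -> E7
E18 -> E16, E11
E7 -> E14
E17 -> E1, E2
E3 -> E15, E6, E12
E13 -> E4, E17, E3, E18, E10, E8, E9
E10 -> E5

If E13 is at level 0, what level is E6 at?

Chain from E6 up to E13: E6 → E3 → E13. That is 2 steps up, so E6 is 2 levels below E13.

2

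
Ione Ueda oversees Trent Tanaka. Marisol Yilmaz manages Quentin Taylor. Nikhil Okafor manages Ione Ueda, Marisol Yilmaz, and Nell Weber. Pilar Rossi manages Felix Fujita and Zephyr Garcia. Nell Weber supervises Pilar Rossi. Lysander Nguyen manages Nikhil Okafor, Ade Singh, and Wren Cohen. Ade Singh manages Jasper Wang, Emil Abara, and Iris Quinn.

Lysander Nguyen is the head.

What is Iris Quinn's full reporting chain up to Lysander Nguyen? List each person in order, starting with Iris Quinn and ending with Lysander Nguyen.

Iris Quinn reports to Ade Singh. Ade Singh reports to Lysander Nguyen. Lysander Nguyen is at the top.

Iris Quinn -> Ade Singh -> Lysander Nguyen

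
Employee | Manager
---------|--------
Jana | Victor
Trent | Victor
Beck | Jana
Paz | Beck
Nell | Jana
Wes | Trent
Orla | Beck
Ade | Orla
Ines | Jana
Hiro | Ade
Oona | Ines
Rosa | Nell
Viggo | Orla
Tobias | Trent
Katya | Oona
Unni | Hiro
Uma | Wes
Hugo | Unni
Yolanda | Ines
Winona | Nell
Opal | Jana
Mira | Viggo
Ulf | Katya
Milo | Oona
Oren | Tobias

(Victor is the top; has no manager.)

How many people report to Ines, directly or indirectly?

5

Ines directly manages Oona, Yolanda. Under Oona: Milo, Katya, Ulf (3). Yolanda has no reports. So Ines's organization is 2 direct reports plus everyone under them: 4 + 1 = 5.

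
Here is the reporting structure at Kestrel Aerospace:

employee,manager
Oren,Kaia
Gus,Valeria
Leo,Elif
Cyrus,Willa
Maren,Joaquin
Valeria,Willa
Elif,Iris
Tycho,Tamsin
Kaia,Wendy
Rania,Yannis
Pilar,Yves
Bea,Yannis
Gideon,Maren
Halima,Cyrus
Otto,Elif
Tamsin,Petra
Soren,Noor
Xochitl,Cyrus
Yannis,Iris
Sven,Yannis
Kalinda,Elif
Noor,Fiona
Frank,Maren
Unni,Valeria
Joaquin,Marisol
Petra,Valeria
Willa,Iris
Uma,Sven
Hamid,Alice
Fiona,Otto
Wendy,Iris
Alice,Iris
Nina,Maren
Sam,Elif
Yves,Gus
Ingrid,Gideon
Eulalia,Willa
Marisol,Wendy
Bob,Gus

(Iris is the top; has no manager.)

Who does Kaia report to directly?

Kaia reports directly to Wendy.

Wendy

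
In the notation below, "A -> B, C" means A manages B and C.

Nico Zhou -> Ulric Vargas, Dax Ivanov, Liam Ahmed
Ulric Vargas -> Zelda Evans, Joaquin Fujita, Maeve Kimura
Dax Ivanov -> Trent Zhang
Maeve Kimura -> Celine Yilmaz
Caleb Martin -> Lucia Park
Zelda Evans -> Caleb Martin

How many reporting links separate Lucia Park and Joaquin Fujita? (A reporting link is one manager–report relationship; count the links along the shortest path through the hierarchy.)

4

Lucia Park is 3 levels below Ulric Vargas, and Joaquin Fujita is 1 level below Ulric Vargas (their lowest common manager). The shortest path runs up from Lucia Park to Ulric Vargas and back down to Joaquin Fujita: 3 + 1 = 4 links.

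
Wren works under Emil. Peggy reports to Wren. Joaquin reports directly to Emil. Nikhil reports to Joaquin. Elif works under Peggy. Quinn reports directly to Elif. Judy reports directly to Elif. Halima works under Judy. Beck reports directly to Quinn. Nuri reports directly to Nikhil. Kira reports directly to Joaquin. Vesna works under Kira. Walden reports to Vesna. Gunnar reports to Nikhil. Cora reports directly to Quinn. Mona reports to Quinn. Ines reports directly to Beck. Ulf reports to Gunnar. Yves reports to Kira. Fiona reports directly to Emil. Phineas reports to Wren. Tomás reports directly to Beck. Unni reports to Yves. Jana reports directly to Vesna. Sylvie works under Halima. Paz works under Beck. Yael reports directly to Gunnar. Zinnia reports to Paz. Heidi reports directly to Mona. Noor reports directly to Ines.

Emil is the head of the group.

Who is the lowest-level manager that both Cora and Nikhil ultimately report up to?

Emil

Cora's chain of managers is Quinn, Elif, Peggy, Wren, Emil. Nikhil's chain of managers is Joaquin, Emil. The first manager that appears in both chains is Emil.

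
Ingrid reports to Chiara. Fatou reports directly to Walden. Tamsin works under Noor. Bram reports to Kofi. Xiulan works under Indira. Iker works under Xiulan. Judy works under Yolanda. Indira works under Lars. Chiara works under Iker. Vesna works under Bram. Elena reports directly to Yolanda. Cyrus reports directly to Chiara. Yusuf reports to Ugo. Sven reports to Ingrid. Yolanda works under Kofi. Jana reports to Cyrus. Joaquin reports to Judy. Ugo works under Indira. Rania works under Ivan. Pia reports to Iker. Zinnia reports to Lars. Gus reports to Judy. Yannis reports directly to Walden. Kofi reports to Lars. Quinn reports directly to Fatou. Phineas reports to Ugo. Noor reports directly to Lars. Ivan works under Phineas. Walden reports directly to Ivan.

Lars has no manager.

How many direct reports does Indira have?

2

Indira directly manages Xiulan, Ugo. That is 2 direct reports.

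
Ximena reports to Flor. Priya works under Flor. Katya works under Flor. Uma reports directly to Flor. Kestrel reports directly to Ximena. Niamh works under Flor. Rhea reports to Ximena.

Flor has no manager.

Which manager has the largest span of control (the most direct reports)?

Direct-report counts: Flor has 5; Ximena has 2. The largest is 5, held by Flor.

Flor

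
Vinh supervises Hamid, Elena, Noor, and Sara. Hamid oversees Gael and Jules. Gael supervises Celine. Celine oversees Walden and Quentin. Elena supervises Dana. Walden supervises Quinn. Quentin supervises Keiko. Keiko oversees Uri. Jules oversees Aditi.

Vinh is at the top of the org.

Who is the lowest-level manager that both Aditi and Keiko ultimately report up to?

Aditi's chain of managers is Jules, Hamid, Vinh. Keiko's chain of managers is Quentin, Celine, Gael, Hamid, Vinh. The first manager that appears in both chains is Hamid.

Hamid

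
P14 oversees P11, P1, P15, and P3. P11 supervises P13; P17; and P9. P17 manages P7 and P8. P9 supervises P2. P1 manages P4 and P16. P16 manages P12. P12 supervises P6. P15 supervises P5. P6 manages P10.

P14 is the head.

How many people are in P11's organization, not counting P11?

6

P11 directly manages P13, P17, P9. P13 has no reports. Under P17: P8, P7 (2). Under P9: P2 (1). So P11's organization is 3 direct reports plus everyone under them: 1 + 3 + 2 = 6.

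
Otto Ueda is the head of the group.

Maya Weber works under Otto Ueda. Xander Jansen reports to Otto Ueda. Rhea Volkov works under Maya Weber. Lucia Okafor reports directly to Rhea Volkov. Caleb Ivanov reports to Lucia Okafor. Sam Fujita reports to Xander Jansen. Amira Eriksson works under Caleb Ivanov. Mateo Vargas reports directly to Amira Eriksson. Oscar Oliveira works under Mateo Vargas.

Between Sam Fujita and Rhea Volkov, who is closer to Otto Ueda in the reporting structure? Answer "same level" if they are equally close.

Both Sam Fujita and Rhea Volkov are 2 levels below Otto Ueda.

same level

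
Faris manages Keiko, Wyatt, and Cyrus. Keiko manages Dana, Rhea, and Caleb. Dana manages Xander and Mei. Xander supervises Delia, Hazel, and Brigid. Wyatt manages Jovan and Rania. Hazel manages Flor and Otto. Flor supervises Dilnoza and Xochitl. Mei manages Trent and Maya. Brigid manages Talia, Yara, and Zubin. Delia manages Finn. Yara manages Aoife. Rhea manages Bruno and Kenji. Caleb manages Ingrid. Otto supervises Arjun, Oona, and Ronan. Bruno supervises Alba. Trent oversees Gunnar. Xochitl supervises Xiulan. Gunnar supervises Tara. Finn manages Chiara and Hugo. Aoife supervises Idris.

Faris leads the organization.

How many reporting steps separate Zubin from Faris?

Chain from Zubin up to Faris: Zubin → Brigid → Xander → Dana → Keiko → Faris. That is 5 steps up, so Zubin is 5 levels below Faris.

5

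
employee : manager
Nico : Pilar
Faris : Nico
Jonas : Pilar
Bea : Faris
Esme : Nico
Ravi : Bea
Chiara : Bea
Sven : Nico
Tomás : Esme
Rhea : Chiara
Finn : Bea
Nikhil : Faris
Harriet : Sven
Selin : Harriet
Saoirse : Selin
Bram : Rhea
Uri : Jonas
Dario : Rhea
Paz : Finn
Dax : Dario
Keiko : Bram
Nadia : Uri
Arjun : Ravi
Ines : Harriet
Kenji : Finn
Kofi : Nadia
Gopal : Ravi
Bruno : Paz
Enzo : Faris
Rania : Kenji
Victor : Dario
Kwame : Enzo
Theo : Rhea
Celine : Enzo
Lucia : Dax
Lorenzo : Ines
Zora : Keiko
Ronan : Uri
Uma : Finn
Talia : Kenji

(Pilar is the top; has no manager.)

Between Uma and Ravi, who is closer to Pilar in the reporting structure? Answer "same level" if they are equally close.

Uma is 5 levels below Pilar; Ravi is 4. Ravi is higher.

Ravi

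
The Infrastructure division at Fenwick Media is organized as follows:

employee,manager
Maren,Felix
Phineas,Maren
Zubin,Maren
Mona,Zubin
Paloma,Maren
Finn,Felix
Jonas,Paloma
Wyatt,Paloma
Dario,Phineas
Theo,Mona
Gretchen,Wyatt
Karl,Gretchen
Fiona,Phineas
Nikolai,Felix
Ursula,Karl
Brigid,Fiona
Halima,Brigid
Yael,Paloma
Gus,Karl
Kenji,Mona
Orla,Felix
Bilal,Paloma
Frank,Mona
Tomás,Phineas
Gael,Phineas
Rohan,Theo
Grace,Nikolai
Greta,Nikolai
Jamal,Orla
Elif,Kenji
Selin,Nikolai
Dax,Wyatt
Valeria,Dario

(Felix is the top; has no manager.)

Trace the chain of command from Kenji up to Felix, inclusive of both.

Kenji -> Mona -> Zubin -> Maren -> Felix

Kenji reports to Mona. Mona reports to Zubin. Zubin reports to Maren. Maren reports to Felix. Felix is at the top.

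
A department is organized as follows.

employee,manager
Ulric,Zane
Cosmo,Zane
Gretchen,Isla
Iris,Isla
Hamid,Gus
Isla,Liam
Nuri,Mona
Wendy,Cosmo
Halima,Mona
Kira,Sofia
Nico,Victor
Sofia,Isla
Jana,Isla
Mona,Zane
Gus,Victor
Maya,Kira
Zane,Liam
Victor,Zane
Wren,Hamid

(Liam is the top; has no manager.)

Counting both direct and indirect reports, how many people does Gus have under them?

2

Gus directly manages Hamid. Under Hamid: Wren (1). That's 2 in total.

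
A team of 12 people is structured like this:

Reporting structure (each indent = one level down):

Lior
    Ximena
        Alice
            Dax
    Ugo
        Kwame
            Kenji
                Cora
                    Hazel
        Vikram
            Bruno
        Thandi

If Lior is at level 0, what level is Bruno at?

3

Chain from Bruno up to Lior: Bruno → Vikram → Ugo → Lior. That is 3 steps up, so Bruno is 3 levels below Lior.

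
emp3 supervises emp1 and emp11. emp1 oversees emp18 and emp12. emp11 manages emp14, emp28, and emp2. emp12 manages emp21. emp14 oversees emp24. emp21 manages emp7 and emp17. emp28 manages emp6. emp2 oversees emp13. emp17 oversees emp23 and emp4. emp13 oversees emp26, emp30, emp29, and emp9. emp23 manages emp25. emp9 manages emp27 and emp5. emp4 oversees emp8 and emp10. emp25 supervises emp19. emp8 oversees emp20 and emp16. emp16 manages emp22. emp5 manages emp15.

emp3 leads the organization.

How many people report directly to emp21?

emp21 directly manages emp17, emp7. That is 2 direct reports.

2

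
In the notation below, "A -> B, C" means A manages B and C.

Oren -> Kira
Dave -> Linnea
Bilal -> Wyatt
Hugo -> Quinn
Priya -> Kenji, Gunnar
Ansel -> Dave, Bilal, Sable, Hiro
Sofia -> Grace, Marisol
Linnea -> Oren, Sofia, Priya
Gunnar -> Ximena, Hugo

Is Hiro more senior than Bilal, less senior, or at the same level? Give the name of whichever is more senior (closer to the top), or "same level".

Both Hiro and Bilal are 1 level below Ansel.

same level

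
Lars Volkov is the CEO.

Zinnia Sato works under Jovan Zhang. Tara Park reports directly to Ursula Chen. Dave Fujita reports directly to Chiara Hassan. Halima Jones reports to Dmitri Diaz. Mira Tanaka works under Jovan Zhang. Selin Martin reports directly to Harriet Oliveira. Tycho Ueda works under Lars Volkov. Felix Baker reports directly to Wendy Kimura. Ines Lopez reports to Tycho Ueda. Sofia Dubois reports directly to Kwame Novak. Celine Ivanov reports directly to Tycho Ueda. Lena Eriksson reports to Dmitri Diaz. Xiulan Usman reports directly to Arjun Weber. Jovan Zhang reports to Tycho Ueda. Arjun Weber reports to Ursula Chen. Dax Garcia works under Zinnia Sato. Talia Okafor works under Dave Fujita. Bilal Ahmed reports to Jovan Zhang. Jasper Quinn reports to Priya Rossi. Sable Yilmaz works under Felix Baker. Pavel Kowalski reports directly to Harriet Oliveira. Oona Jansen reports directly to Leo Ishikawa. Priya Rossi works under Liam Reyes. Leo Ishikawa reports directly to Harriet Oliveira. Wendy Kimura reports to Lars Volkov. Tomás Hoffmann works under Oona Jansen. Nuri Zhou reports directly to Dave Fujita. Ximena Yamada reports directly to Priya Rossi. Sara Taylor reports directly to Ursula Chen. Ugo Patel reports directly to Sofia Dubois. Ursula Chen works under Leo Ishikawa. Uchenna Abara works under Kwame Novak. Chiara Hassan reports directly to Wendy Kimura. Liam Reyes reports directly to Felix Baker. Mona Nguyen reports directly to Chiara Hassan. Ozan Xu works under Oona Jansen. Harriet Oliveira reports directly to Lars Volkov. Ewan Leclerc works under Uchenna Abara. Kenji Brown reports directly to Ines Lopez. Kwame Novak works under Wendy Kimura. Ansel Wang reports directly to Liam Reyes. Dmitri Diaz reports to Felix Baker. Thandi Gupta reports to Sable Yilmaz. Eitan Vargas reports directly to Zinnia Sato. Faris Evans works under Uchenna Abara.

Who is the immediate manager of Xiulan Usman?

Xiulan Usman reports directly to Arjun Weber.

Arjun Weber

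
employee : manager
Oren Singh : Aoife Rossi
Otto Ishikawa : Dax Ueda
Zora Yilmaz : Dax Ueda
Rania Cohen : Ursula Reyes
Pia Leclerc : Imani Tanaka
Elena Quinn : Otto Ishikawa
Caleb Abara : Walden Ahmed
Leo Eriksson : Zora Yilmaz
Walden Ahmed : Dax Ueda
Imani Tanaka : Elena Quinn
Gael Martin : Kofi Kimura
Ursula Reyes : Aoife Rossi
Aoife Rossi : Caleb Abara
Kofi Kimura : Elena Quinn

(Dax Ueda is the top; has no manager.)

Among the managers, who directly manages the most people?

Dax Ueda

Direct-report counts: Dax Ueda has 3; Otto Ishikawa has 1; Elena Quinn has 2; Kofi Kimura has 1; Imani Tanaka has 1; Walden Ahmed has 1; Caleb Abara has 1; Aoife Rossi has 2; Ursula Reyes has 1; Zora Yilmaz has 1. The largest is 3, held by Dax Ueda.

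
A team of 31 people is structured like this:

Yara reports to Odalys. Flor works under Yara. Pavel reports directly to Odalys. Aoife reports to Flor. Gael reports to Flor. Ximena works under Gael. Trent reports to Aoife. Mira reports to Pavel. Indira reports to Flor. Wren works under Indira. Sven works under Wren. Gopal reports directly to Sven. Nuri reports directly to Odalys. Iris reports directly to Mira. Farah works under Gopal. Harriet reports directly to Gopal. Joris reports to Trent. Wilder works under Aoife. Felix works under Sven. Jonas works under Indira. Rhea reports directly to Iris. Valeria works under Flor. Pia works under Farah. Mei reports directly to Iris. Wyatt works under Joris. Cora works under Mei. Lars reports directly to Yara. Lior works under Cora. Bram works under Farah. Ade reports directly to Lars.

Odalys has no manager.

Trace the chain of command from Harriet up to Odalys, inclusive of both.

Harriet -> Gopal -> Sven -> Wren -> Indira -> Flor -> Yara -> Odalys

Harriet reports to Gopal. Gopal reports to Sven. Sven reports to Wren. Wren reports to Indira. Indira reports to Flor. Flor reports to Yara. Yara reports to Odalys. Odalys is at the top.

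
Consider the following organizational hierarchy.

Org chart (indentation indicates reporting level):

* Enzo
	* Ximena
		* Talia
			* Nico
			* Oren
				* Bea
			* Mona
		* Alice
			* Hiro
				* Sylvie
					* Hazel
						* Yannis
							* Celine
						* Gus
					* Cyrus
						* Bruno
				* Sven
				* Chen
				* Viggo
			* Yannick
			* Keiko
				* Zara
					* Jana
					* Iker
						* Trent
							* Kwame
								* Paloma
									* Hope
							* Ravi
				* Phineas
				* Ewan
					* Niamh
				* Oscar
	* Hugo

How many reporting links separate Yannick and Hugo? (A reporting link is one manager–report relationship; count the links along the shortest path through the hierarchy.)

Yannick is 3 levels below Enzo, and Hugo is 1 level below Enzo (their lowest common manager). The shortest path runs up from Yannick to Enzo and back down to Hugo: 3 + 1 = 4 links.

4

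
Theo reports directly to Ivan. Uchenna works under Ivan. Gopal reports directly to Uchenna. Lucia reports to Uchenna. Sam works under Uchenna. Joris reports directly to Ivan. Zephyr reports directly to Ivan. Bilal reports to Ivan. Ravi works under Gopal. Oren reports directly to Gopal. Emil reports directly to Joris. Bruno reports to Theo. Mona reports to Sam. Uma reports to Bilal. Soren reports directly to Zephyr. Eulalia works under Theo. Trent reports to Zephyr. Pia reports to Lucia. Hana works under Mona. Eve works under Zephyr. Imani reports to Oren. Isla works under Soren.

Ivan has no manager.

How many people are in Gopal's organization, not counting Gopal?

Gopal directly manages Ravi, Oren. Ravi has no reports. Under Oren: Imani (1). So Gopal's organization is 2 direct reports plus everyone under them: 1 + 2 = 3.

3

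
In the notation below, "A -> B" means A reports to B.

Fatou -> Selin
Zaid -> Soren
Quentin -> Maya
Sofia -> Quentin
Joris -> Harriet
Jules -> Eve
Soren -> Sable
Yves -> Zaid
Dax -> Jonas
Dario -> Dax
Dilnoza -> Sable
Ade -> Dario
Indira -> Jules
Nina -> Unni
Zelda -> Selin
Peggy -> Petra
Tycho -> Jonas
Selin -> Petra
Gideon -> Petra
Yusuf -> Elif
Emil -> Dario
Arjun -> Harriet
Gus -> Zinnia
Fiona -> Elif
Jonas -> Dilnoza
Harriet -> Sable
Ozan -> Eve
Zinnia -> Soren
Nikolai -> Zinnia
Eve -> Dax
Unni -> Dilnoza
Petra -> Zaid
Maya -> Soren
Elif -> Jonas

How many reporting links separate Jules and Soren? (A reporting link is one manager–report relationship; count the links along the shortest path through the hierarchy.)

Jules is 5 levels below Sable, and Soren is 1 level below Sable (their lowest common manager). The shortest path runs up from Jules to Sable and back down to Soren: 5 + 1 = 6 links.

6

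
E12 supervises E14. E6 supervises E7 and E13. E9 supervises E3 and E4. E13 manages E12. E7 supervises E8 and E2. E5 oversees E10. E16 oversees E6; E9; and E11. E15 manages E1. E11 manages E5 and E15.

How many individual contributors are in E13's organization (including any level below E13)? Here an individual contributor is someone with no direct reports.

The only person in E13's organization with no one reporting to them is E14. That is 1.

1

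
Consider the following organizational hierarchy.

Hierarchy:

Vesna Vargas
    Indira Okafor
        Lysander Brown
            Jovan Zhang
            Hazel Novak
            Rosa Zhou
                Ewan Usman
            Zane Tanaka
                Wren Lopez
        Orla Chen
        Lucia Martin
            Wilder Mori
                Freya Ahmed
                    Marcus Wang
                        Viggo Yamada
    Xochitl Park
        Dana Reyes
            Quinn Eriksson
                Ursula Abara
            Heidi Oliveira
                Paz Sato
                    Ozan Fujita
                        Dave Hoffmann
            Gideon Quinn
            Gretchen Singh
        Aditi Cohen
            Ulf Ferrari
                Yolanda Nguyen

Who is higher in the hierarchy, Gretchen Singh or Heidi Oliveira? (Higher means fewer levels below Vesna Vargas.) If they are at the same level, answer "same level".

Both Gretchen Singh and Heidi Oliveira are 3 levels below Vesna Vargas.

same level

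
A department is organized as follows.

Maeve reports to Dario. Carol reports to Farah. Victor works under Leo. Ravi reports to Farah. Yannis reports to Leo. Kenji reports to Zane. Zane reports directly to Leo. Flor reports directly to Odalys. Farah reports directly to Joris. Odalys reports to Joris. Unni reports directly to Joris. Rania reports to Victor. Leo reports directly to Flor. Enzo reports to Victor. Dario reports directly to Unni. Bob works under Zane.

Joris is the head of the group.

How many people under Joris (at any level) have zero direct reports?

8

The people in Joris's organization with no one reporting to them are Carol, Ravi, Yannis, Enzo, Rania, Bob, Kenji, Maeve. That is 8.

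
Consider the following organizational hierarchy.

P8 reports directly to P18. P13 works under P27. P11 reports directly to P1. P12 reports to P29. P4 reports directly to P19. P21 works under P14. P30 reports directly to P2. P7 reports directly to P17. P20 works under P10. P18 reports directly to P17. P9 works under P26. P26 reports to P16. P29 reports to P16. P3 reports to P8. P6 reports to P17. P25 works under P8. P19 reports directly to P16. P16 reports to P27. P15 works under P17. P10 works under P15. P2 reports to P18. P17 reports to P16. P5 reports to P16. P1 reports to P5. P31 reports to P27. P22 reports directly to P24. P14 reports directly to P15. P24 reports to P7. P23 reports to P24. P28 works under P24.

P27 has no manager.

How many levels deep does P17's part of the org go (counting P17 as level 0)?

3

The longest chain under P17 runs P17 → P7 → P24 → P22, which is 3 levels below P17.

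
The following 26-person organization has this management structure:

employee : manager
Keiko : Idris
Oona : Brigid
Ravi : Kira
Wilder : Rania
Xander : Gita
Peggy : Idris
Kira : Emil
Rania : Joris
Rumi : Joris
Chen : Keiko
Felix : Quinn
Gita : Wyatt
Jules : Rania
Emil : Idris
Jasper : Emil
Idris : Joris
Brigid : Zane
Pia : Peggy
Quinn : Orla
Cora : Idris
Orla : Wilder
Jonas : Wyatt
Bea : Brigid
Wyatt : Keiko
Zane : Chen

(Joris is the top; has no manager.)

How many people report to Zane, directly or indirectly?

Zane directly manages Brigid. Under Brigid: Bea, Oona (2). That's 3 in total.

3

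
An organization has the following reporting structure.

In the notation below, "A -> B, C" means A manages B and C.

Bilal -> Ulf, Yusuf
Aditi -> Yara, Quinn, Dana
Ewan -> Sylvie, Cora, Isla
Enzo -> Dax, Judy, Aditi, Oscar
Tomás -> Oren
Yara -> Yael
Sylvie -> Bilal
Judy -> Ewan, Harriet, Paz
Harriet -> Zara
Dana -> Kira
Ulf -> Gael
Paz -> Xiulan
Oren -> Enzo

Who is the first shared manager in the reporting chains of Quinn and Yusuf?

Quinn's chain of managers is Aditi, Enzo, Oren, Tomás. Yusuf's chain of managers is Bilal, Sylvie, Ewan, Judy, Enzo, Oren, Tomás. The first manager that appears in both chains is Enzo.

Enzo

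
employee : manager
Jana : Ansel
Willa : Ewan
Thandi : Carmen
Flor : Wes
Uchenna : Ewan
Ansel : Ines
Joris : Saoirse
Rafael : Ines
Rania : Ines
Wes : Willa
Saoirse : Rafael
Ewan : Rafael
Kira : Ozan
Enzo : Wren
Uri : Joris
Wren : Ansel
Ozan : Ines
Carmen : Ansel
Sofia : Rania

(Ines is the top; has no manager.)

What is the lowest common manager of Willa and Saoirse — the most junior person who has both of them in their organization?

Willa's chain of managers is Ewan, Rafael, Ines. Saoirse's chain of managers is Rafael, Ines. The first manager that appears in both chains is Rafael.

Rafael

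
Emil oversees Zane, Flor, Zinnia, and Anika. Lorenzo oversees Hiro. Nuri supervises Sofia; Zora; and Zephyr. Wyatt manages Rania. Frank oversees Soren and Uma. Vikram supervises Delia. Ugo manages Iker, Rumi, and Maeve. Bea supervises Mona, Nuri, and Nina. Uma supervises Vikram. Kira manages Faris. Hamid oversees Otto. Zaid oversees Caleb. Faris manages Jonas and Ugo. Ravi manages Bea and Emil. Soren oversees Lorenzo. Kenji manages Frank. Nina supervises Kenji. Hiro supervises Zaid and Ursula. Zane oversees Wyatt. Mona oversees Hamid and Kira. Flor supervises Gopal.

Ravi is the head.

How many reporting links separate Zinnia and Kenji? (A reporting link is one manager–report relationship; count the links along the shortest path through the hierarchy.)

5

Zinnia is 2 levels below Ravi, and Kenji is 3 levels below Ravi (their lowest common manager). The shortest path runs up from Zinnia to Ravi and back down to Kenji: 2 + 3 = 5 links.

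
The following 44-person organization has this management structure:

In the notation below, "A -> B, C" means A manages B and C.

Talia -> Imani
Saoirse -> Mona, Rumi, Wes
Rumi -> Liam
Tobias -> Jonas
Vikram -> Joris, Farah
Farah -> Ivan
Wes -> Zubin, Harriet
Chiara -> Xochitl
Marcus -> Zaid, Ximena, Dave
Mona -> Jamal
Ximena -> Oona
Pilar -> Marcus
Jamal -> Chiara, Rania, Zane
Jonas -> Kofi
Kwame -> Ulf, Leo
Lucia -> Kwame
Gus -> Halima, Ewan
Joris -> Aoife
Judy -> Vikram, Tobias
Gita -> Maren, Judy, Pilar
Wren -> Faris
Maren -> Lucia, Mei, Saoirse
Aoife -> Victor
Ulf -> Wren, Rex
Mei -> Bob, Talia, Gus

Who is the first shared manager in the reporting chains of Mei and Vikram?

Gita

Mei's chain of managers is Maren, Gita. Vikram's chain of managers is Judy, Gita. The first manager that appears in both chains is Gita.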